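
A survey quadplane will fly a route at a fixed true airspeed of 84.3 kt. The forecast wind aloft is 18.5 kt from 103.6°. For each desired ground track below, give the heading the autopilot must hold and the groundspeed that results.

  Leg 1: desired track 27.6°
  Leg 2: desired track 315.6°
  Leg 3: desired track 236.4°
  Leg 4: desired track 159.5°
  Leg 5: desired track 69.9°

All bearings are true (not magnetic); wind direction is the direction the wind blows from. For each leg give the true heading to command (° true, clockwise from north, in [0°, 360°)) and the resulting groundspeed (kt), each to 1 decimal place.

Leg 1: desired track 27.6°; wind correction +12.3° → command heading 39.9°, groundspeed 77.9 kt
Leg 2: desired track 315.6°; wind correction +6.7° → command heading 322.3°, groundspeed 99.4 kt
Leg 3: desired track 236.4°; wind correction -9.3° → command heading 227.1°, groundspeed 95.8 kt
Leg 4: desired track 159.5°; wind correction -10.5° → command heading 149.0°, groundspeed 72.5 kt
Leg 5: desired track 69.9°; wind correction +7.0° → command heading 76.9°, groundspeed 68.3 kt

Leg 1: heading=39.9°, groundspeed=77.9 kt
Leg 2: heading=322.3°, groundspeed=99.4 kt
Leg 3: heading=227.1°, groundspeed=95.8 kt
Leg 4: heading=149.0°, groundspeed=72.5 kt
Leg 5: heading=76.9°, groundspeed=68.3 kt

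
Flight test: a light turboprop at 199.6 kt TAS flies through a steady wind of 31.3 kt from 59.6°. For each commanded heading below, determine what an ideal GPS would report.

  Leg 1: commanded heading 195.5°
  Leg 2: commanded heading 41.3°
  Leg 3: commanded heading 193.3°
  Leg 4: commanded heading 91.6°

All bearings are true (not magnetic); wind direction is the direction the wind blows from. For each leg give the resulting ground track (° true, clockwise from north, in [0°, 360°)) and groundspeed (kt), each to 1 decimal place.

Leg 1: heading 195.5°; drift +5.6° → track 201.1°, groundspeed 223.1 kt
Leg 2: heading 41.3°; drift -3.3° → track 38.0°, groundspeed 170.2 kt
Leg 3: heading 193.3°; drift +5.8° → track 199.1°, groundspeed 222.4 kt
Leg 4: heading 91.6°; drift +5.5° → track 97.1°, groundspeed 173.8 kt

Leg 1: track=201.1°, groundspeed=223.1 kt
Leg 2: track=38.0°, groundspeed=170.2 kt
Leg 3: track=199.1°, groundspeed=222.4 kt
Leg 4: track=97.1°, groundspeed=173.8 kt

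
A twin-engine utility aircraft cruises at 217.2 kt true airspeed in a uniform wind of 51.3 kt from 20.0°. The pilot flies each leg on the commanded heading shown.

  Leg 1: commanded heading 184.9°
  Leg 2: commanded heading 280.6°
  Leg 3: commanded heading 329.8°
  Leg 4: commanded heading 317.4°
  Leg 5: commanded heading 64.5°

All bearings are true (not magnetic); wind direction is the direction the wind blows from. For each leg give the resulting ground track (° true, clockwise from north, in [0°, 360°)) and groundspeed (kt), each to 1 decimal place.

Leg 1: track=187.8°, groundspeed=267.1 kt
Leg 2: track=268.0°, groundspeed=231.2 kt
Leg 3: track=317.7°, groundspeed=188.5 kt
Leg 4: track=304.2°, groundspeed=198.9 kt
Leg 5: track=75.8°, groundspeed=184.2 kt

Leg 1: heading 184.9°; drift +2.9° → track 187.8°, groundspeed 267.1 kt
Leg 2: heading 280.6°; drift -12.6° → track 268.0°, groundspeed 231.2 kt
Leg 3: heading 329.8°; drift -12.1° → track 317.7°, groundspeed 188.5 kt
Leg 4: heading 317.4°; drift -13.2° → track 304.2°, groundspeed 198.9 kt
Leg 5: heading 64.5°; drift +11.3° → track 75.8°, groundspeed 184.2 kt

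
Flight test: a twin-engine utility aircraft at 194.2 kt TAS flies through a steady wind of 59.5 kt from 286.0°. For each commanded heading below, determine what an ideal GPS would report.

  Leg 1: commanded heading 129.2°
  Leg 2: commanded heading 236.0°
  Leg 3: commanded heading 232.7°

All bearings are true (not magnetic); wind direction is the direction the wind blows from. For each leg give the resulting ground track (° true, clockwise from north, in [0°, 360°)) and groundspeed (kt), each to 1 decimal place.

Leg 1: track=123.8°, groundspeed=250.0 kt
Leg 2: track=219.7°, groundspeed=162.5 kt
Leg 3: track=216.0°, groundspeed=165.7 kt

Leg 1: heading 129.2°; drift -5.4° → track 123.8°, groundspeed 250.0 kt
Leg 2: heading 236.0°; drift -16.3° → track 219.7°, groundspeed 162.5 kt
Leg 3: heading 232.7°; drift -16.7° → track 216.0°, groundspeed 165.7 kt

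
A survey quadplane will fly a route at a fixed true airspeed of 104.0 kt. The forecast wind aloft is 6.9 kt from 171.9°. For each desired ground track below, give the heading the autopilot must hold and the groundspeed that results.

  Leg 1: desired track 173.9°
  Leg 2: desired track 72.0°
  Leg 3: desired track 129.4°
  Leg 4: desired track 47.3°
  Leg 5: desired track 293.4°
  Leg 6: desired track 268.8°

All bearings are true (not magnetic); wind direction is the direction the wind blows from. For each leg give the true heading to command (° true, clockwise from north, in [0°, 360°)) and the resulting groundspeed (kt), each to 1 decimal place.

Leg 1: desired track 173.9°; wind correction -0.1° → command heading 173.8°, groundspeed 97.1 kt
Leg 2: desired track 72.0°; wind correction +3.7° → command heading 75.7°, groundspeed 105.0 kt
Leg 3: desired track 129.4°; wind correction +2.6° → command heading 132.0°, groundspeed 98.8 kt
Leg 4: desired track 47.3°; wind correction +3.1° → command heading 50.4°, groundspeed 107.8 kt
Leg 5: desired track 293.4°; wind correction -3.2° → command heading 290.2°, groundspeed 107.4 kt
Leg 6: desired track 268.8°; wind correction -3.8° → command heading 265.0°, groundspeed 104.6 kt

Leg 1: heading=173.8°, groundspeed=97.1 kt
Leg 2: heading=75.7°, groundspeed=105.0 kt
Leg 3: heading=132.0°, groundspeed=98.8 kt
Leg 4: heading=50.4°, groundspeed=107.8 kt
Leg 5: heading=290.2°, groundspeed=107.4 kt
Leg 6: heading=265.0°, groundspeed=104.6 kt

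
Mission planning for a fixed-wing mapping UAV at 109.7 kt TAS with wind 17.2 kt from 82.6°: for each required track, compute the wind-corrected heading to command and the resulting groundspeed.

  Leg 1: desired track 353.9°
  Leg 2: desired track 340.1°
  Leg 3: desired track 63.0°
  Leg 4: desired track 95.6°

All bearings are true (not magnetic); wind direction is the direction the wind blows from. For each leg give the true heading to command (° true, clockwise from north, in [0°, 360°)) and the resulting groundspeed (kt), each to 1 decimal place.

Leg 1: desired track 353.9°; wind correction +9.0° → command heading 2.9°, groundspeed 108.0 kt
Leg 2: desired track 340.1°; wind correction +8.8° → command heading 348.9°, groundspeed 112.1 kt
Leg 3: desired track 63.0°; wind correction +3.0° → command heading 66.0°, groundspeed 93.3 kt
Leg 4: desired track 95.6°; wind correction -2.0° → command heading 93.6°, groundspeed 92.9 kt

Leg 1: heading=2.9°, groundspeed=108.0 kt
Leg 2: heading=348.9°, groundspeed=112.1 kt
Leg 3: heading=66.0°, groundspeed=93.3 kt
Leg 4: heading=93.6°, groundspeed=92.9 kt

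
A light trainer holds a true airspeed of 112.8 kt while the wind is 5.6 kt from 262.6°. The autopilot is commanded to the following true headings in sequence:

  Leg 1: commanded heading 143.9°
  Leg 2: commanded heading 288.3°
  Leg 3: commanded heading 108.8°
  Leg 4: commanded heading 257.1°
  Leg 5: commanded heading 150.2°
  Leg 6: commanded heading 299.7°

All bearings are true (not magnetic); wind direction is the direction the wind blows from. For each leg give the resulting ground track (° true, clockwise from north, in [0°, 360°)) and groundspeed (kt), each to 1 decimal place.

Leg 1: track=141.5°, groundspeed=115.6 kt
Leg 2: track=289.6°, groundspeed=107.8 kt
Leg 3: track=107.6°, groundspeed=117.9 kt
Leg 4: track=256.8°, groundspeed=107.2 kt
Leg 5: track=147.6°, groundspeed=115.1 kt
Leg 6: track=301.5°, groundspeed=108.4 kt

Leg 1: heading 143.9°; drift -2.4° → track 141.5°, groundspeed 115.6 kt
Leg 2: heading 288.3°; drift +1.3° → track 289.6°, groundspeed 107.8 kt
Leg 3: heading 108.8°; drift -1.2° → track 107.6°, groundspeed 117.9 kt
Leg 4: heading 257.1°; drift -0.3° → track 256.8°, groundspeed 107.2 kt
Leg 5: heading 150.2°; drift -2.6° → track 147.6°, groundspeed 115.1 kt
Leg 6: heading 299.7°; drift +1.8° → track 301.5°, groundspeed 108.4 kt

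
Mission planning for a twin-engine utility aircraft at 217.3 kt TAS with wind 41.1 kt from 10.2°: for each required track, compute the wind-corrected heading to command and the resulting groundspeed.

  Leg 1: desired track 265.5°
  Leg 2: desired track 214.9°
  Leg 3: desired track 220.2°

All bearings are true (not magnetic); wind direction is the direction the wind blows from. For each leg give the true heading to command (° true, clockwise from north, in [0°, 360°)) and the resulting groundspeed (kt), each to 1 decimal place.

Leg 1: desired track 265.5°; wind correction +10.5° → command heading 276.0°, groundspeed 224.1 kt
Leg 2: desired track 214.9°; wind correction +4.5° → command heading 219.4°, groundspeed 254.0 kt
Leg 3: desired track 220.2°; wind correction +5.4° → command heading 225.6°, groundspeed 251.9 kt

Leg 1: heading=276.0°, groundspeed=224.1 kt
Leg 2: heading=219.4°, groundspeed=254.0 kt
Leg 3: heading=225.6°, groundspeed=251.9 kt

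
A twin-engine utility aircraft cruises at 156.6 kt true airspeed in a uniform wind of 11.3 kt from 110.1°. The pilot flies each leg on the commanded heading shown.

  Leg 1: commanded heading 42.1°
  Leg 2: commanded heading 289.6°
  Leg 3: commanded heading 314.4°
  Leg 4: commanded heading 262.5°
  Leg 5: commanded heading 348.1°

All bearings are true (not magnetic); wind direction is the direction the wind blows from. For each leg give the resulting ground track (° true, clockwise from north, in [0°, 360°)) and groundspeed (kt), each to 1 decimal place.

Leg 1: track=38.2°, groundspeed=152.7 kt
Leg 2: track=289.6°, groundspeed=167.9 kt
Leg 3: track=312.8°, groundspeed=167.0 kt
Leg 4: track=264.3°, groundspeed=166.7 kt
Leg 5: track=344.7°, groundspeed=162.9 kt

Leg 1: heading 42.1°; drift -3.9° → track 38.2°, groundspeed 152.7 kt
Leg 2: heading 289.6°; drift +0.0° → track 289.6°, groundspeed 167.9 kt
Leg 3: heading 314.4°; drift -1.6° → track 312.8°, groundspeed 167.0 kt
Leg 4: heading 262.5°; drift +1.8° → track 264.3°, groundspeed 166.7 kt
Leg 5: heading 348.1°; drift -3.4° → track 344.7°, groundspeed 162.9 kt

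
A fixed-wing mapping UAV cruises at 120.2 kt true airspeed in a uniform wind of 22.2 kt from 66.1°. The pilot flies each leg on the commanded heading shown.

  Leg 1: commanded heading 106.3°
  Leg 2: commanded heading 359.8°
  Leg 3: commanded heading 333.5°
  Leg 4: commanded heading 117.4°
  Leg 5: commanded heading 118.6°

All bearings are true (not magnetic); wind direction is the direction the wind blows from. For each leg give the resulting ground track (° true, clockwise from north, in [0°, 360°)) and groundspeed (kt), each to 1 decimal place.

Leg 1: heading 106.3°; drift +7.9° → track 114.2°, groundspeed 104.2 kt
Leg 2: heading 359.8°; drift -10.4° → track 349.4°, groundspeed 113.1 kt
Leg 3: heading 333.5°; drift -10.4° → track 323.1°, groundspeed 123.2 kt
Leg 4: heading 117.4°; drift +9.3° → track 126.7°, groundspeed 107.7 kt
Leg 5: heading 118.6°; drift +9.4° → track 128.0°, groundspeed 108.1 kt

Leg 1: track=114.2°, groundspeed=104.2 kt
Leg 2: track=349.4°, groundspeed=113.1 kt
Leg 3: track=323.1°, groundspeed=123.2 kt
Leg 4: track=126.7°, groundspeed=107.7 kt
Leg 5: track=128.0°, groundspeed=108.1 kt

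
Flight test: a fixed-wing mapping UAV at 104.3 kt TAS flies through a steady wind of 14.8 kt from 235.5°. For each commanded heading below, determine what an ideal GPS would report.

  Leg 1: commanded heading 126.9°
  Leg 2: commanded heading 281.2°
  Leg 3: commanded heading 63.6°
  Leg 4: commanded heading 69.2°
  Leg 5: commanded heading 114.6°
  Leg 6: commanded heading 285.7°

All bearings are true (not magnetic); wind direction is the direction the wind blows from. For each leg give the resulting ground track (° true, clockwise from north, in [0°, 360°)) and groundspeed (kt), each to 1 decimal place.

Leg 1: heading 126.9°; drift -7.3° → track 119.6°, groundspeed 109.9 kt
Leg 2: heading 281.2°; drift +6.4° → track 287.6°, groundspeed 94.6 kt
Leg 3: heading 63.6°; drift -1.0° → track 62.6°, groundspeed 119.0 kt
Leg 4: heading 69.2°; drift -1.7° → track 67.5°, groundspeed 118.7 kt
Leg 5: heading 114.6°; drift -6.5° → track 108.1°, groundspeed 112.6 kt
Leg 6: heading 285.7°; drift +6.8° → track 292.5°, groundspeed 95.5 kt

Leg 1: track=119.6°, groundspeed=109.9 kt
Leg 2: track=287.6°, groundspeed=94.6 kt
Leg 3: track=62.6°, groundspeed=119.0 kt
Leg 4: track=67.5°, groundspeed=118.7 kt
Leg 5: track=108.1°, groundspeed=112.6 kt
Leg 6: track=292.5°, groundspeed=95.5 kt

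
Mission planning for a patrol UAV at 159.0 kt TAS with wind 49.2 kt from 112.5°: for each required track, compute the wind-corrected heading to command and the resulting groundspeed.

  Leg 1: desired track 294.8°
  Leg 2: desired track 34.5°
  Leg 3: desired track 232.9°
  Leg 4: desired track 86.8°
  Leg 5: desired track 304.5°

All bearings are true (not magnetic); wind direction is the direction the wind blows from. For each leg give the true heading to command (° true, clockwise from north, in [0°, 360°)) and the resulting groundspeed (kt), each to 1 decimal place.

Leg 1: desired track 294.8°; wind correction +0.7° → command heading 295.5°, groundspeed 208.1 kt
Leg 2: desired track 34.5°; wind correction +17.6° → command heading 52.1°, groundspeed 141.3 kt
Leg 3: desired track 232.9°; wind correction -15.5° → command heading 217.4°, groundspeed 178.1 kt
Leg 4: desired track 86.8°; wind correction +7.7° → command heading 94.5°, groundspeed 113.2 kt
Leg 5: desired track 304.5°; wind correction +3.7° → command heading 308.2°, groundspeed 206.8 kt

Leg 1: heading=295.5°, groundspeed=208.1 kt
Leg 2: heading=52.1°, groundspeed=141.3 kt
Leg 3: heading=217.4°, groundspeed=178.1 kt
Leg 4: heading=94.5°, groundspeed=113.2 kt
Leg 5: heading=308.2°, groundspeed=206.8 kt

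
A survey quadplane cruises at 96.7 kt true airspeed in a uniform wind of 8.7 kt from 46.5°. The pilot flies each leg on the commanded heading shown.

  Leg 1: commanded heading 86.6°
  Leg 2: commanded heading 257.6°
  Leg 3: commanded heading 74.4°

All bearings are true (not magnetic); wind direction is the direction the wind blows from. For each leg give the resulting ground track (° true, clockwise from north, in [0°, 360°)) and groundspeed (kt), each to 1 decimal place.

Leg 1: heading 86.6°; drift +3.6° → track 90.2°, groundspeed 90.2 kt
Leg 2: heading 257.6°; drift -2.5° → track 255.1°, groundspeed 104.2 kt
Leg 3: heading 74.4°; drift +2.6° → track 77.0°, groundspeed 89.1 kt

Leg 1: track=90.2°, groundspeed=90.2 kt
Leg 2: track=255.1°, groundspeed=104.2 kt
Leg 3: track=77.0°, groundspeed=89.1 kt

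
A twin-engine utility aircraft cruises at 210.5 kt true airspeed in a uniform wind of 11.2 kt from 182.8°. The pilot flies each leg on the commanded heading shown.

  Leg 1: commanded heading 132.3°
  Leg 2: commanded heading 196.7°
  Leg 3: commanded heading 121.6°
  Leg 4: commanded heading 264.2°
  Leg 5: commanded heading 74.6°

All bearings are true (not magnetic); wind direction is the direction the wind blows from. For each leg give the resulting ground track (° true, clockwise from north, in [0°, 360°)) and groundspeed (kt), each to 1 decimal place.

Leg 1: track=129.9°, groundspeed=203.6 kt
Leg 2: track=197.5°, groundspeed=199.6 kt
Leg 3: track=118.9°, groundspeed=205.3 kt
Leg 4: track=267.2°, groundspeed=209.1 kt
Leg 5: track=71.8°, groundspeed=214.3 kt

Leg 1: heading 132.3°; drift -2.4° → track 129.9°, groundspeed 203.6 kt
Leg 2: heading 196.7°; drift +0.8° → track 197.5°, groundspeed 199.6 kt
Leg 3: heading 121.6°; drift -2.7° → track 118.9°, groundspeed 205.3 kt
Leg 4: heading 264.2°; drift +3.0° → track 267.2°, groundspeed 209.1 kt
Leg 5: heading 74.6°; drift -2.8° → track 71.8°, groundspeed 214.3 kt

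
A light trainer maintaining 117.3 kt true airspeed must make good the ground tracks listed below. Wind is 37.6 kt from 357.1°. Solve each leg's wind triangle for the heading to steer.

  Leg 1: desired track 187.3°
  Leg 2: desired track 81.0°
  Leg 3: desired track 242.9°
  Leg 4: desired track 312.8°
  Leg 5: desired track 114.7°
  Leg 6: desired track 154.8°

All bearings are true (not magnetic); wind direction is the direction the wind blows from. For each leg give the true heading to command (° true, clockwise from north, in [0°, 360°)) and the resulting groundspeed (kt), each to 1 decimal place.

Leg 1: desired track 187.3°; wind correction +3.3° → command heading 190.6°, groundspeed 154.1 kt
Leg 2: desired track 81.0°; wind correction -18.6° → command heading 62.4°, groundspeed 107.2 kt
Leg 3: desired track 242.9°; wind correction +17.0° → command heading 259.9°, groundspeed 127.6 kt
Leg 4: desired track 312.8°; wind correction +12.9° → command heading 325.7°, groundspeed 87.4 kt
Leg 5: desired track 114.7°; wind correction -16.5° → command heading 98.2°, groundspeed 129.9 kt
Leg 6: desired track 154.8°; wind correction -7.0° → command heading 147.8°, groundspeed 151.2 kt

Leg 1: heading=190.6°, groundspeed=154.1 kt
Leg 2: heading=62.4°, groundspeed=107.2 kt
Leg 3: heading=259.9°, groundspeed=127.6 kt
Leg 4: heading=325.7°, groundspeed=87.4 kt
Leg 5: heading=98.2°, groundspeed=129.9 kt
Leg 6: heading=147.8°, groundspeed=151.2 kt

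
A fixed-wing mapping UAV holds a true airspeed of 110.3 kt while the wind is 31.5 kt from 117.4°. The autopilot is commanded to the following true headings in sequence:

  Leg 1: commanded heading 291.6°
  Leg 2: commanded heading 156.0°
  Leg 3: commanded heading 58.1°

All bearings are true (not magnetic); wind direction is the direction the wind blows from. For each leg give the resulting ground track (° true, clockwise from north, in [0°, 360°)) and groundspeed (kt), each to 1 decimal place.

Leg 1: track=292.9°, groundspeed=141.7 kt
Leg 2: track=168.9°, groundspeed=87.9 kt
Leg 3: track=42.1°, groundspeed=98.0 kt

Leg 1: heading 291.6°; drift +1.3° → track 292.9°, groundspeed 141.7 kt
Leg 2: heading 156.0°; drift +12.9° → track 168.9°, groundspeed 87.9 kt
Leg 3: heading 58.1°; drift -16.0° → track 42.1°, groundspeed 98.0 kt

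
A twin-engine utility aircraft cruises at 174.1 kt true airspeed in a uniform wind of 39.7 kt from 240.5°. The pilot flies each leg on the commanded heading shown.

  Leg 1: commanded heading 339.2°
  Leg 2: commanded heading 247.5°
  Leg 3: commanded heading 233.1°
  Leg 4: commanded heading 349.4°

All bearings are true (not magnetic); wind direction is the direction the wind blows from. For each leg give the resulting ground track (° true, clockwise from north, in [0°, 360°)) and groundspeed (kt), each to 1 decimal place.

Leg 1: track=351.5°, groundspeed=184.3 kt
Leg 2: track=249.6°, groundspeed=134.8 kt
Leg 3: track=230.9°, groundspeed=134.8 kt
Leg 4: track=0.8°, groundspeed=190.7 kt

Leg 1: heading 339.2°; drift +12.3° → track 351.5°, groundspeed 184.3 kt
Leg 2: heading 247.5°; drift +2.1° → track 249.6°, groundspeed 134.8 kt
Leg 3: heading 233.1°; drift -2.2° → track 230.9°, groundspeed 134.8 kt
Leg 4: heading 349.4°; drift +11.4° → track 0.8°, groundspeed 190.7 kt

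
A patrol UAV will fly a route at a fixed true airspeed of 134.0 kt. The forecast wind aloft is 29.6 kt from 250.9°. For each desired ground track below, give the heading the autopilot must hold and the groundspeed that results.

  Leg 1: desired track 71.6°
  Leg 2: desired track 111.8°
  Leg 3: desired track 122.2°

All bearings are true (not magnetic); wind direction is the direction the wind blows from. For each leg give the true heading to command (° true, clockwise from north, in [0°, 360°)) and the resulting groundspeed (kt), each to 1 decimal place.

Leg 1: desired track 71.6°; wind correction +0.2° → command heading 71.8°, groundspeed 163.6 kt
Leg 2: desired track 111.8°; wind correction +8.3° → command heading 120.1°, groundspeed 155.0 kt
Leg 3: desired track 122.2°; wind correction +9.9° → command heading 132.1°, groundspeed 150.5 kt

Leg 1: heading=71.8°, groundspeed=163.6 kt
Leg 2: heading=120.1°, groundspeed=155.0 kt
Leg 3: heading=132.1°, groundspeed=150.5 kt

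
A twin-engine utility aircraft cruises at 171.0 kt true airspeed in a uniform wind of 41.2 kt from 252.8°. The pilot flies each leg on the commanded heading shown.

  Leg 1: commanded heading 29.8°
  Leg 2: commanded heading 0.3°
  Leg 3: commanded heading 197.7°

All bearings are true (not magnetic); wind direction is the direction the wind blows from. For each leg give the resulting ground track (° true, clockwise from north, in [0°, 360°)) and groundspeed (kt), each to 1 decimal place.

Leg 1: heading 29.8°; drift +8.0° → track 37.8°, groundspeed 203.1 kt
Leg 2: heading 0.3°; drift +12.1° → track 12.4°, groundspeed 187.6 kt
Leg 3: heading 197.7°; drift -12.9° → track 184.8°, groundspeed 151.3 kt

Leg 1: track=37.8°, groundspeed=203.1 kt
Leg 2: track=12.4°, groundspeed=187.6 kt
Leg 3: track=184.8°, groundspeed=151.3 kt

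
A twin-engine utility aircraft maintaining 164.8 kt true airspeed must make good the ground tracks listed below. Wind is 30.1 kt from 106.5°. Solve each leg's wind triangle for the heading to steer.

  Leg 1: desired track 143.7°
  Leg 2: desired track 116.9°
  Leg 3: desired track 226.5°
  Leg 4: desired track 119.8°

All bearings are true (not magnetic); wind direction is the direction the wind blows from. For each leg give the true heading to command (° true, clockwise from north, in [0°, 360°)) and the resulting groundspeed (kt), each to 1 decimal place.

Leg 1: heading=137.4°, groundspeed=139.8 kt
Leg 2: heading=115.0°, groundspeed=135.1 kt
Leg 3: heading=217.4°, groundspeed=177.8 kt
Leg 4: heading=117.4°, groundspeed=135.4 kt

Leg 1: desired track 143.7°; wind correction -6.3° → command heading 137.4°, groundspeed 139.8 kt
Leg 2: desired track 116.9°; wind correction -1.9° → command heading 115.0°, groundspeed 135.1 kt
Leg 3: desired track 226.5°; wind correction -9.1° → command heading 217.4°, groundspeed 177.8 kt
Leg 4: desired track 119.8°; wind correction -2.4° → command heading 117.4°, groundspeed 135.4 kt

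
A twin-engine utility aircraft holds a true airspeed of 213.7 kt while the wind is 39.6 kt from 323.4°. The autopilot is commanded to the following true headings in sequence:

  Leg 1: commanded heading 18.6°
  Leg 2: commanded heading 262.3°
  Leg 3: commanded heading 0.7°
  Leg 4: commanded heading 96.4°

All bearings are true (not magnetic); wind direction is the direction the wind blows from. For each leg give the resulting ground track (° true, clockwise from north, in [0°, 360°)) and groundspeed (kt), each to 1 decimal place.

Leg 1: track=28.3°, groundspeed=193.8 kt
Leg 2: track=252.2°, groundspeed=197.6 kt
Leg 3: track=8.2°, groundspeed=183.8 kt
Leg 4: track=103.3°, groundspeed=242.4 kt

Leg 1: heading 18.6°; drift +9.7° → track 28.3°, groundspeed 193.8 kt
Leg 2: heading 262.3°; drift -10.1° → track 252.2°, groundspeed 197.6 kt
Leg 3: heading 0.7°; drift +7.5° → track 8.2°, groundspeed 183.8 kt
Leg 4: heading 96.4°; drift +6.9° → track 103.3°, groundspeed 242.4 kt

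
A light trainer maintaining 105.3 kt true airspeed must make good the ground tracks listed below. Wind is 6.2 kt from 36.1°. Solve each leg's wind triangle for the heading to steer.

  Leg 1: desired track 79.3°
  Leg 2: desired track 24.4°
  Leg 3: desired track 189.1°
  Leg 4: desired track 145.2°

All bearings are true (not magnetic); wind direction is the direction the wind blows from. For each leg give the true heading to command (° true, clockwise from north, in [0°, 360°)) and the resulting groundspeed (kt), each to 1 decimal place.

Leg 1: heading=77.0°, groundspeed=100.7 kt
Leg 2: heading=25.1°, groundspeed=99.2 kt
Leg 3: heading=187.6°, groundspeed=110.8 kt
Leg 4: heading=142.0°, groundspeed=107.2 kt

Leg 1: desired track 79.3°; wind correction -2.3° → command heading 77.0°, groundspeed 100.7 kt
Leg 2: desired track 24.4°; wind correction +0.7° → command heading 25.1°, groundspeed 99.2 kt
Leg 3: desired track 189.1°; wind correction -1.5° → command heading 187.6°, groundspeed 110.8 kt
Leg 4: desired track 145.2°; wind correction -3.2° → command heading 142.0°, groundspeed 107.2 kt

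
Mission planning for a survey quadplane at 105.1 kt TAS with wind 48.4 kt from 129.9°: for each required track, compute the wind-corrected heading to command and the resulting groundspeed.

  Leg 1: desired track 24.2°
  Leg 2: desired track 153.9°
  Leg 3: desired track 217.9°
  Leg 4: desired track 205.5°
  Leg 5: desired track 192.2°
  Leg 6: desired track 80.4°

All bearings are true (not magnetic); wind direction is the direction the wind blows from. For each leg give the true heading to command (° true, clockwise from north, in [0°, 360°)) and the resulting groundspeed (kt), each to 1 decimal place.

Leg 1: desired track 24.2°; wind correction +26.3° → command heading 50.5°, groundspeed 107.3 kt
Leg 2: desired track 153.9°; wind correction -10.8° → command heading 143.1°, groundspeed 59.0 kt
Leg 3: desired track 217.9°; wind correction -27.4° → command heading 190.5°, groundspeed 91.6 kt
Leg 4: desired track 205.5°; wind correction -26.5° → command heading 179.0°, groundspeed 82.0 kt
Leg 5: desired track 192.2°; wind correction -24.1° → command heading 168.1°, groundspeed 73.5 kt
Leg 6: desired track 80.4°; wind correction +20.5° → command heading 100.9°, groundspeed 67.0 kt

Leg 1: heading=50.5°, groundspeed=107.3 kt
Leg 2: heading=143.1°, groundspeed=59.0 kt
Leg 3: heading=190.5°, groundspeed=91.6 kt
Leg 4: heading=179.0°, groundspeed=82.0 kt
Leg 5: heading=168.1°, groundspeed=73.5 kt
Leg 6: heading=100.9°, groundspeed=67.0 kt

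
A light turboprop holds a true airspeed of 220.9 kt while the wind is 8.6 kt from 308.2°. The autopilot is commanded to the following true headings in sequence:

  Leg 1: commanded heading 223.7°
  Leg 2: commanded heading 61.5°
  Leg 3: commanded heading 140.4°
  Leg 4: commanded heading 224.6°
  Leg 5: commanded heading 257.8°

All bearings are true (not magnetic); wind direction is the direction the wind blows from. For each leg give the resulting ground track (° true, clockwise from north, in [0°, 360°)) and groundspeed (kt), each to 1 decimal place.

Leg 1: track=221.5°, groundspeed=220.2 kt
Leg 2: track=63.5°, groundspeed=224.4 kt
Leg 3: track=139.9°, groundspeed=229.3 kt
Leg 4: track=222.4°, groundspeed=220.1 kt
Leg 5: track=256.0°, groundspeed=215.5 kt

Leg 1: heading 223.7°; drift -2.2° → track 221.5°, groundspeed 220.2 kt
Leg 2: heading 61.5°; drift +2.0° → track 63.5°, groundspeed 224.4 kt
Leg 3: heading 140.4°; drift -0.5° → track 139.9°, groundspeed 229.3 kt
Leg 4: heading 224.6°; drift -2.2° → track 222.4°, groundspeed 220.1 kt
Leg 5: heading 257.8°; drift -1.8° → track 256.0°, groundspeed 215.5 kt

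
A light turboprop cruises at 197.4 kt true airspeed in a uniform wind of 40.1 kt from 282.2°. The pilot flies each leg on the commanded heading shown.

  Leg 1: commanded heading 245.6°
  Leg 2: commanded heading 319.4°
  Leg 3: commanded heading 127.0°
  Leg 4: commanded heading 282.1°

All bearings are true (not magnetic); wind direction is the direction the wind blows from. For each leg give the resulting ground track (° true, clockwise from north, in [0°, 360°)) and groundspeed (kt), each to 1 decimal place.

Leg 1: heading 245.6°; drift -8.2° → track 237.4°, groundspeed 166.9 kt
Leg 2: heading 319.4°; drift +8.3° → track 327.7°, groundspeed 167.2 kt
Leg 3: heading 127.0°; drift -4.1° → track 122.9°, groundspeed 234.4 kt
Leg 4: heading 282.1°; drift +0.0° → track 282.1°, groundspeed 157.3 kt

Leg 1: track=237.4°, groundspeed=166.9 kt
Leg 2: track=327.7°, groundspeed=167.2 kt
Leg 3: track=122.9°, groundspeed=234.4 kt
Leg 4: track=282.1°, groundspeed=157.3 kt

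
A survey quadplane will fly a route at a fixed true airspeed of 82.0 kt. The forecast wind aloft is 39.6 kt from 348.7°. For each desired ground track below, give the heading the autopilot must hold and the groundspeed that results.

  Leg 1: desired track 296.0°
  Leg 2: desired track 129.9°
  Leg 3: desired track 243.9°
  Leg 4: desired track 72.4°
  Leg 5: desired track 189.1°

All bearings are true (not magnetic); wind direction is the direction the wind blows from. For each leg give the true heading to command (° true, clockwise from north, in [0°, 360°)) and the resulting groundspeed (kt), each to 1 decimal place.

Leg 1: desired track 296.0°; wind correction +22.6° → command heading 318.6°, groundspeed 51.7 kt
Leg 2: desired track 129.9°; wind correction -17.6° → command heading 112.3°, groundspeed 109.0 kt
Leg 3: desired track 243.9°; wind correction +27.8° → command heading 271.7°, groundspeed 82.6 kt
Leg 4: desired track 72.4°; wind correction -28.7° → command heading 43.7°, groundspeed 67.6 kt
Leg 5: desired track 189.1°; wind correction +9.7° → command heading 198.8°, groundspeed 117.9 kt

Leg 1: heading=318.6°, groundspeed=51.7 kt
Leg 2: heading=112.3°, groundspeed=109.0 kt
Leg 3: heading=271.7°, groundspeed=82.6 kt
Leg 4: heading=43.7°, groundspeed=67.6 kt
Leg 5: heading=198.8°, groundspeed=117.9 kt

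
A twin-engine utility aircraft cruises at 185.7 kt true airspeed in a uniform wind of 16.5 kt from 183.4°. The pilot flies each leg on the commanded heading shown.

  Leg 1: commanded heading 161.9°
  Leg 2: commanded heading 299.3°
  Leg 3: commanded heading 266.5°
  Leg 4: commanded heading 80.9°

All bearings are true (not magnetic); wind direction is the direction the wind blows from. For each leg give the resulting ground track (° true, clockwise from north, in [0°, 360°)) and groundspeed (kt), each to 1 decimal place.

Leg 1: track=159.9°, groundspeed=170.5 kt
Leg 2: track=303.7°, groundspeed=193.5 kt
Leg 3: track=271.6°, groundspeed=184.4 kt
Leg 4: track=76.0°, groundspeed=190.0 kt

Leg 1: heading 161.9°; drift -2.0° → track 159.9°, groundspeed 170.5 kt
Leg 2: heading 299.3°; drift +4.4° → track 303.7°, groundspeed 193.5 kt
Leg 3: heading 266.5°; drift +5.1° → track 271.6°, groundspeed 184.4 kt
Leg 4: heading 80.9°; drift -4.9° → track 76.0°, groundspeed 190.0 kt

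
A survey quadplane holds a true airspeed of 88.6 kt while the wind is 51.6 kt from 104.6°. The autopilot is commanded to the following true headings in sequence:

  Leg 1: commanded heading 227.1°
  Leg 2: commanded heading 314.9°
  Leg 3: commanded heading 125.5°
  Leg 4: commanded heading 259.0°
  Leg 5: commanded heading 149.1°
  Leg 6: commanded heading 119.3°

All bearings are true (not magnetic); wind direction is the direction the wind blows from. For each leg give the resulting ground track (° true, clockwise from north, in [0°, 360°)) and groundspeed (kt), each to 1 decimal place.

Leg 1: track=247.6°, groundspeed=124.2 kt
Leg 2: track=303.8°, groundspeed=135.7 kt
Leg 3: track=150.0°, groundspeed=44.4 kt
Leg 4: track=268.4°, groundspeed=137.0 kt
Leg 5: track=184.0°, groundspeed=63.2 kt
Leg 6: track=138.0°, groundspeed=40.8 kt

Leg 1: heading 227.1°; drift +20.5° → track 247.6°, groundspeed 124.2 kt
Leg 2: heading 314.9°; drift -11.1° → track 303.8°, groundspeed 135.7 kt
Leg 3: heading 125.5°; drift +24.5° → track 150.0°, groundspeed 44.4 kt
Leg 4: heading 259.0°; drift +9.4° → track 268.4°, groundspeed 137.0 kt
Leg 5: heading 149.1°; drift +34.9° → track 184.0°, groundspeed 63.2 kt
Leg 6: heading 119.3°; drift +18.7° → track 138.0°, groundspeed 40.8 kt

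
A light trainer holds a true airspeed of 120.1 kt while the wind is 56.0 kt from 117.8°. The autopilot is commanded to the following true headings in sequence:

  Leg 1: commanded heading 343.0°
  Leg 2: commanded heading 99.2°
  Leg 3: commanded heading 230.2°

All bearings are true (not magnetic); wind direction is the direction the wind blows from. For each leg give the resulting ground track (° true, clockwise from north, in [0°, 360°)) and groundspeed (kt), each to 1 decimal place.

Leg 1: track=329.0°, groundspeed=164.4 kt
Leg 2: track=84.3°, groundspeed=69.4 kt
Leg 3: track=250.3°, groundspeed=150.6 kt

Leg 1: heading 343.0°; drift -14.0° → track 329.0°, groundspeed 164.4 kt
Leg 2: heading 99.2°; drift -14.9° → track 84.3°, groundspeed 69.4 kt
Leg 3: heading 230.2°; drift +20.1° → track 250.3°, groundspeed 150.6 kt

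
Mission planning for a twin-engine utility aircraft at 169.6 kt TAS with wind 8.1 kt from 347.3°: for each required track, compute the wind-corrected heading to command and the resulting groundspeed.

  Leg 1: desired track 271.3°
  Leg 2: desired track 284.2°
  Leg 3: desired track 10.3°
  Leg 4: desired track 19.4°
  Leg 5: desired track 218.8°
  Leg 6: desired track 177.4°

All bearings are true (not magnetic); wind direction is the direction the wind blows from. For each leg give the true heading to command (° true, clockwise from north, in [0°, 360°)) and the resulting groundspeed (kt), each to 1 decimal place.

Leg 1: desired track 271.3°; wind correction +2.7° → command heading 274.0°, groundspeed 167.5 kt
Leg 2: desired track 284.2°; wind correction +2.4° → command heading 286.6°, groundspeed 165.8 kt
Leg 3: desired track 10.3°; wind correction -1.1° → command heading 9.2°, groundspeed 162.1 kt
Leg 4: desired track 19.4°; wind correction -1.5° → command heading 17.9°, groundspeed 162.7 kt
Leg 5: desired track 218.8°; wind correction +2.1° → command heading 220.9°, groundspeed 174.5 kt
Leg 6: desired track 177.4°; wind correction +0.5° → command heading 177.9°, groundspeed 177.6 kt

Leg 1: heading=274.0°, groundspeed=167.5 kt
Leg 2: heading=286.6°, groundspeed=165.8 kt
Leg 3: heading=9.2°, groundspeed=162.1 kt
Leg 4: heading=17.9°, groundspeed=162.7 kt
Leg 5: heading=220.9°, groundspeed=174.5 kt
Leg 6: heading=177.9°, groundspeed=177.6 kt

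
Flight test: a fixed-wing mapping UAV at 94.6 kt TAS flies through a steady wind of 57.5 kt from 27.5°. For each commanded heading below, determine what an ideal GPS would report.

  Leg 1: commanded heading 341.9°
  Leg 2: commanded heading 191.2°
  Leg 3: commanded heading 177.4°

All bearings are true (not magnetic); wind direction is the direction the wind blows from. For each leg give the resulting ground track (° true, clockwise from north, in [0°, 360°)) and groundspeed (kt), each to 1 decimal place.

Leg 1: track=304.8°, groundspeed=68.1 kt
Leg 2: track=197.3°, groundspeed=150.7 kt
Leg 3: track=188.7°, groundspeed=147.2 kt

Leg 1: heading 341.9°; drift -37.1° → track 304.8°, groundspeed 68.1 kt
Leg 2: heading 191.2°; drift +6.1° → track 197.3°, groundspeed 150.7 kt
Leg 3: heading 177.4°; drift +11.3° → track 188.7°, groundspeed 147.2 kt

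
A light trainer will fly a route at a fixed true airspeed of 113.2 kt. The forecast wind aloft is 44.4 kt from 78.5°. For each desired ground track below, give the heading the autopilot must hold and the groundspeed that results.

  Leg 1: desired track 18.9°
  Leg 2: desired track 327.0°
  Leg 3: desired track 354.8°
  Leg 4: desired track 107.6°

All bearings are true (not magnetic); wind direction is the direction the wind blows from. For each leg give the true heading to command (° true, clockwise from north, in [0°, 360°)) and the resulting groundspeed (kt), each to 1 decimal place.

Leg 1: heading=38.7°, groundspeed=84.1 kt
Leg 2: heading=348.4°, groundspeed=121.7 kt
Leg 3: heading=17.7°, groundspeed=99.4 kt
Leg 4: heading=96.6°, groundspeed=72.3 kt

Leg 1: desired track 18.9°; wind correction +19.8° → command heading 38.7°, groundspeed 84.1 kt
Leg 2: desired track 327.0°; wind correction +21.4° → command heading 348.4°, groundspeed 121.7 kt
Leg 3: desired track 354.8°; wind correction +22.9° → command heading 17.7°, groundspeed 99.4 kt
Leg 4: desired track 107.6°; wind correction -11.0° → command heading 96.6°, groundspeed 72.3 kt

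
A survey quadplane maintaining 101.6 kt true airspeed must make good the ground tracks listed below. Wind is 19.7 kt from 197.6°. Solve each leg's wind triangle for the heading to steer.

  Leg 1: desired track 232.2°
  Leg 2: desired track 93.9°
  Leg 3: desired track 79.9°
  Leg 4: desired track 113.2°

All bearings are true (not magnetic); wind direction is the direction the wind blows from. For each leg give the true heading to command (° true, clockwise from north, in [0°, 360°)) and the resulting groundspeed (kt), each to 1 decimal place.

Leg 1: heading=225.9°, groundspeed=84.8 kt
Leg 2: heading=104.8°, groundspeed=104.4 kt
Leg 3: heading=89.8°, groundspeed=109.2 kt
Leg 4: heading=124.3°, groundspeed=97.8 kt

Leg 1: desired track 232.2°; wind correction -6.3° → command heading 225.9°, groundspeed 84.8 kt
Leg 2: desired track 93.9°; wind correction +10.9° → command heading 104.8°, groundspeed 104.4 kt
Leg 3: desired track 79.9°; wind correction +9.9° → command heading 89.8°, groundspeed 109.2 kt
Leg 4: desired track 113.2°; wind correction +11.1° → command heading 124.3°, groundspeed 97.8 kt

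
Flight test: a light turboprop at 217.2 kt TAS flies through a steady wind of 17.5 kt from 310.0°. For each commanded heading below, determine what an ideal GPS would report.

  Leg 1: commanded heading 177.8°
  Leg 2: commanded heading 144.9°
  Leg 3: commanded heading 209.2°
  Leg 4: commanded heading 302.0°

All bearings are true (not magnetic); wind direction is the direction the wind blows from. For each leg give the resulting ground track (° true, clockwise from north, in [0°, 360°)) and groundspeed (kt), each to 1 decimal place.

Leg 1: track=174.6°, groundspeed=229.3 kt
Leg 2: track=143.8°, groundspeed=234.2 kt
Leg 3: track=204.7°, groundspeed=221.1 kt
Leg 4: track=301.3°, groundspeed=199.9 kt

Leg 1: heading 177.8°; drift -3.2° → track 174.6°, groundspeed 229.3 kt
Leg 2: heading 144.9°; drift -1.1° → track 143.8°, groundspeed 234.2 kt
Leg 3: heading 209.2°; drift -4.5° → track 204.7°, groundspeed 221.1 kt
Leg 4: heading 302.0°; drift -0.7° → track 301.3°, groundspeed 199.9 kt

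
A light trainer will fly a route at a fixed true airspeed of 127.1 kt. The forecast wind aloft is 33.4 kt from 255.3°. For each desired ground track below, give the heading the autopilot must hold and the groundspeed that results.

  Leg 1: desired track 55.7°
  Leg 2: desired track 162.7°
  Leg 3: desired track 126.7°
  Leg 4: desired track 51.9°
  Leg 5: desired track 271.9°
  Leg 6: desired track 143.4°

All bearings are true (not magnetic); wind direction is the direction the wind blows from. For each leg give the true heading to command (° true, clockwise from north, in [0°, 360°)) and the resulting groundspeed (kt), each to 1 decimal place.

Leg 1: heading=50.6°, groundspeed=158.1 kt
Leg 2: heading=177.9°, groundspeed=124.2 kt
Leg 3: heading=138.6°, groundspeed=145.2 kt
Leg 4: heading=45.9°, groundspeed=157.1 kt
Leg 5: heading=267.6°, groundspeed=94.7 kt
Leg 6: heading=157.5°, groundspeed=135.7 kt

Leg 1: desired track 55.7°; wind correction -5.1° → command heading 50.6°, groundspeed 158.1 kt
Leg 2: desired track 162.7°; wind correction +15.2° → command heading 177.9°, groundspeed 124.2 kt
Leg 3: desired track 126.7°; wind correction +11.9° → command heading 138.6°, groundspeed 145.2 kt
Leg 4: desired track 51.9°; wind correction -6.0° → command heading 45.9°, groundspeed 157.1 kt
Leg 5: desired track 271.9°; wind correction -4.3° → command heading 267.6°, groundspeed 94.7 kt
Leg 6: desired track 143.4°; wind correction +14.1° → command heading 157.5°, groundspeed 135.7 kt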